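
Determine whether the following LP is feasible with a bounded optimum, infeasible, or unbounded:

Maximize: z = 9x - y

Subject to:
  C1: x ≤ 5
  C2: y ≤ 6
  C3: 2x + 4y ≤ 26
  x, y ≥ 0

Feasible with a bounded optimal solution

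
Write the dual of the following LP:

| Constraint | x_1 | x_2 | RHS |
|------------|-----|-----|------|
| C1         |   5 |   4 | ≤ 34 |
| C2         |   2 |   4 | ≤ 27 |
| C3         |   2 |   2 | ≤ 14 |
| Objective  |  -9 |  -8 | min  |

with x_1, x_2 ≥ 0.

Primal min cᵀx s.t. Ax ≤ b, x ≥ 0  →  Dual max −bᵀy s.t. Aᵀy ≥ −c, y ≥ 0.

Maximize: z = -34y1 - 27y2 - 14y3

Subject to:
  5y1 + 2y2 + 2y3 ≥ 9
  4y1 + 4y2 + 2y3 ≥ 8
  y1, y2, y3 ≥ 0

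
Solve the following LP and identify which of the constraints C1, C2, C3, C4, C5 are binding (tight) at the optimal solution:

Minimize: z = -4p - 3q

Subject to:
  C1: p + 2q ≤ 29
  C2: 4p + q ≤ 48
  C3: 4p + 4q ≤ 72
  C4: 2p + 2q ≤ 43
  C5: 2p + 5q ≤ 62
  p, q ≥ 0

At p = 10, q = 8, compute slack b - a·x for each constraint:
  C1: 29 − 26 = 3  (slack)
  C2: 48 − 48 = 0  (binding)
  C3: 72 − 72 = 0  (binding)
  C4: 43 − 36 = 7  (slack)
  C5: 62 − 60 = 2  (slack)

Optimal: p = 10, q = 8
Binding: C2, C3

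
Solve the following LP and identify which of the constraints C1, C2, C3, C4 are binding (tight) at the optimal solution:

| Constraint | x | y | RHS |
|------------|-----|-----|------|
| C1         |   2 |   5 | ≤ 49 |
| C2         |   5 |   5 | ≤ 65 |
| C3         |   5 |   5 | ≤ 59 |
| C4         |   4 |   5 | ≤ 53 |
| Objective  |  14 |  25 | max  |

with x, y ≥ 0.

At x = 2, y = 9, compute slack b - a·x for each constraint:
  C1: 49 − 49 = 0  (binding)
  C2: 65 − 55 = 10  (slack)
  C3: 59 − 55 = 4  (slack)
  C4: 53 − 53 = 0  (binding)

Optimal: x = 2, y = 9
Binding: C1, C4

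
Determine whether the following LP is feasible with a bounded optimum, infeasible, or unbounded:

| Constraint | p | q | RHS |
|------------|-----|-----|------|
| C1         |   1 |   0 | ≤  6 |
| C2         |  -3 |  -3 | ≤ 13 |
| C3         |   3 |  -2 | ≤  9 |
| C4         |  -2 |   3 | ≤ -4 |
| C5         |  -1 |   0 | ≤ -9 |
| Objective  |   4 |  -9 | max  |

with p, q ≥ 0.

Infeasible (no feasible solution exists)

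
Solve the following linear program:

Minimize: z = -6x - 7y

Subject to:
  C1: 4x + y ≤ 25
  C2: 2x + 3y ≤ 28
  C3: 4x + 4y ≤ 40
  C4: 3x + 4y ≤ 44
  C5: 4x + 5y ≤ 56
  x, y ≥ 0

Evaluate the objective at each vertex of the feasible region:
  z(0, 0) = 0
  z(6.25, 0) = -37.5
  z(5, 5) = -65
  z(2, 8) = -68  ←
  z(0, 9.333) = -65.33
The minimum is at x = 2, y = 8.

x = 2, y = 8, z = -68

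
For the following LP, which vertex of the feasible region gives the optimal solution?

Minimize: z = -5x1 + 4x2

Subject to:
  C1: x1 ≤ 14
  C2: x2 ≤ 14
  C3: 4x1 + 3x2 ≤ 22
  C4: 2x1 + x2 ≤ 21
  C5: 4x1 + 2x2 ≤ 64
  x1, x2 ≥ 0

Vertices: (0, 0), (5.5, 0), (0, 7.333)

Evaluate the objective at each vertex of the feasible region:
  z(0, 0) = 0
  z(5.5, 0) = -27.5  ←
  z(0, 7.333) = 29.33
The minimum is at x1 = 5.5, x2 = 0.

(5.5, 0)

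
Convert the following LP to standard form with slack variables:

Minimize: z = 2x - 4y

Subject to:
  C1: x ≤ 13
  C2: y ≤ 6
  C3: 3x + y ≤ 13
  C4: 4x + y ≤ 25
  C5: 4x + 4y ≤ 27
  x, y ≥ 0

min z = 2x - 4y

s.t.
  x + s1 = 13
  y + s2 = 6
  3x + y + s3 = 13
  4x + y + s4 = 25
  4x + 4y + s5 = 27
  x, y, s1, s2, s3, s4, s5 ≥ 0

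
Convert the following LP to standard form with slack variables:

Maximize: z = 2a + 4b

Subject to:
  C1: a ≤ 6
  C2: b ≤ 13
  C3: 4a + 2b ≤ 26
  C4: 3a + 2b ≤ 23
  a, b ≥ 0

max z = 2a + 4b

s.t.
  a + s1 = 6
  b + s2 = 13
  4a + 2b + s3 = 26
  3a + 2b + s4 = 23
  a, b, s1, s2, s3, s4 ≥ 0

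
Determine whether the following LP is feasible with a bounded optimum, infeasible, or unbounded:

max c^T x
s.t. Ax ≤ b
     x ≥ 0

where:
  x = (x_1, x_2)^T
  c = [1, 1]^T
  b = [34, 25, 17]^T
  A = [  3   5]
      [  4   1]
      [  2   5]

Feasible with a bounded optimal solution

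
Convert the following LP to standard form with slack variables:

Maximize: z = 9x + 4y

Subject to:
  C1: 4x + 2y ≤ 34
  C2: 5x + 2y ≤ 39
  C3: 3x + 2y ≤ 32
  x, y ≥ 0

max z = 9x + 4y

s.t.
  4x + 2y + s1 = 34
  5x + 2y + s2 = 39
  3x + 2y + s3 = 32
  x, y, s1, s2, s3 ≥ 0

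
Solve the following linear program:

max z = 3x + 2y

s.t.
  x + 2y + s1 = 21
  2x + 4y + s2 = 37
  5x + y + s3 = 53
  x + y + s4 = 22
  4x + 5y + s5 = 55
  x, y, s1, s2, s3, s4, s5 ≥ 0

Evaluate the objective at each vertex of the feasible region:
  z(0, 0) = 0
  z(10.6, 0) = 31.8
  z(10, 3) = 36  ←
  z(5.833, 6.333) = 30.17
  z(0, 9.25) = 18.5
The maximum is at x = 10, y = 3.

x = 10, y = 3, z = 36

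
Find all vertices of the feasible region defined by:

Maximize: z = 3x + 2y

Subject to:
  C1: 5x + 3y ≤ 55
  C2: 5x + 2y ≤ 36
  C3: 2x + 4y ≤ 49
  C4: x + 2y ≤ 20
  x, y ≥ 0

(0, 0), (7.2, 0), (4, 8), (0, 10)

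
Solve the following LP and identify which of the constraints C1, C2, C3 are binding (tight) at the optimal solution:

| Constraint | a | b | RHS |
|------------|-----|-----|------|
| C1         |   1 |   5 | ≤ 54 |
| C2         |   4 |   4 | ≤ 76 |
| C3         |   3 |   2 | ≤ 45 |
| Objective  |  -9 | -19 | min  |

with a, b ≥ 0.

At a = 9, b = 9, compute slack b - a·x for each constraint:
  C1: 54 − 54 = 0  (binding)
  C2: 76 − 72 = 4  (slack)
  C3: 45 − 45 = 0  (binding)

Optimal: a = 9, b = 9
Binding: C1, C3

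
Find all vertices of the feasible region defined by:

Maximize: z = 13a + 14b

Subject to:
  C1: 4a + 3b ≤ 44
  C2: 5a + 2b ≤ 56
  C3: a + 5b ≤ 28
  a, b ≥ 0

(0, 0), (11, 0), (8, 4), (0, 5.6)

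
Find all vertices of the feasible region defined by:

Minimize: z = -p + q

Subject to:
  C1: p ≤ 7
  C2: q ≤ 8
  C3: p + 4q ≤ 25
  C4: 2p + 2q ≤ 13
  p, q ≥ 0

(0, 0), (6.5, 0), (0.3333, 6.167), (0, 6.25)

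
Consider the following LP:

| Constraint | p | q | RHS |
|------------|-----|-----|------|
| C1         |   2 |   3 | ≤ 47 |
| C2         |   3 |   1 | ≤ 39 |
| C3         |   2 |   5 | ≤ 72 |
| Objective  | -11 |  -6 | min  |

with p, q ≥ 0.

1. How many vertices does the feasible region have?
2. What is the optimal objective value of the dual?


1. 5
2. -164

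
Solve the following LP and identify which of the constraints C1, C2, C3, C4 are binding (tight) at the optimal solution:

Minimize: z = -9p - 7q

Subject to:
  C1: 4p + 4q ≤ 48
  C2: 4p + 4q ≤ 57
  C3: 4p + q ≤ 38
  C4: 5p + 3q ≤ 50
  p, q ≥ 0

At p = 7, q = 5, compute slack b - a·x for each constraint:
  C1: 48 − 48 = 0  (binding)
  C2: 57 − 48 = 9  (slack)
  C3: 38 − 33 = 5  (slack)
  C4: 50 − 50 = 0  (binding)

Optimal: p = 7, q = 5
Binding: C1, C4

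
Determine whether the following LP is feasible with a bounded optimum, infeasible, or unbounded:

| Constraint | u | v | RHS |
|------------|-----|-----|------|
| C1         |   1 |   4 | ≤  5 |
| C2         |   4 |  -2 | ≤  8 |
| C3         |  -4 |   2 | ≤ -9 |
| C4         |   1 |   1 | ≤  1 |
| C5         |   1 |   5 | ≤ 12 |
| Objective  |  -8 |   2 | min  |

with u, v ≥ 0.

Infeasible (no feasible solution exists)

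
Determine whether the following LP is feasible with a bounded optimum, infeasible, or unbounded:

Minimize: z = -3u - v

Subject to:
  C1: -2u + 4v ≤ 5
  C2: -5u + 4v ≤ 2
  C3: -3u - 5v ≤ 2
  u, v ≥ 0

Unbounded (objective can decrease without bound)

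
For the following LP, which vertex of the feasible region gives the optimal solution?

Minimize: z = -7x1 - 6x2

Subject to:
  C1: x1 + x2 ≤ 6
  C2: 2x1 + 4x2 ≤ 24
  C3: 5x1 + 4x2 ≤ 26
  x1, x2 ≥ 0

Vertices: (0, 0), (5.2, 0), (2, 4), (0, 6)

Evaluate the objective at each vertex of the feasible region:
  z(0, 0) = 0
  z(5.2, 0) = -36.4
  z(2, 4) = -38  ←
  z(0, 6) = -36
The minimum is at x1 = 2, x2 = 4.

(2, 4)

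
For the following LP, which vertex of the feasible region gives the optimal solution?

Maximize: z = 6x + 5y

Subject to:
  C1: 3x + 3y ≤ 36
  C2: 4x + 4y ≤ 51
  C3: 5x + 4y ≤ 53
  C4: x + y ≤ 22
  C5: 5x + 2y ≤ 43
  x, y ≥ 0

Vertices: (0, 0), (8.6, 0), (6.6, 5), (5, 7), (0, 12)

Evaluate the objective at each vertex of the feasible region:
  z(0, 0) = 0
  z(8.6, 0) = 51.6
  z(6.6, 5) = 64.6
  z(5, 7) = 65  ←
  z(0, 12) = 60
The maximum is at x = 5, y = 7.

(5, 7)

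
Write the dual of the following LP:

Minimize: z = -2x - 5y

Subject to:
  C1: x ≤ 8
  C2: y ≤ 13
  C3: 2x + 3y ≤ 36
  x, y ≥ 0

Primal min cᵀx s.t. Ax ≤ b, x ≥ 0  →  Dual max −bᵀy s.t. Aᵀy ≥ −c, y ≥ 0.

Maximize: z = -8y1 - 13y2 - 36y3

Subject to:
  y1 + 2y3 ≥ 2
  y2 + 3y3 ≥ 5
  y1, y2, y3 ≥ 0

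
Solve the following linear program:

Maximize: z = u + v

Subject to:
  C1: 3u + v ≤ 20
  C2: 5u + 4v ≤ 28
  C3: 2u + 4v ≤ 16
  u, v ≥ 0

Evaluate the objective at each vertex of the feasible region:
  z(0, 0) = 0
  z(5.6, 0) = 5.6
  z(4, 2) = 6  ←
  z(0, 4) = 4
The maximum is at u = 4, v = 2.

u = 4, v = 2, z = 6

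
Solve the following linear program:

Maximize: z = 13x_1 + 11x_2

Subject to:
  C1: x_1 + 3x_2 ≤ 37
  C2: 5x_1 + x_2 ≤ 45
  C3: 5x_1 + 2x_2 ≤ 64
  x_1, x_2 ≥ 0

Evaluate the objective at each vertex of the feasible region:
  z(0, 0) = 0
  z(9, 0) = 117
  z(7, 10) = 201  ←
  z(0, 12.33) = 135.7
The maximum is at x_1 = 7, x_2 = 10.

x_1 = 7, x_2 = 10, z = 201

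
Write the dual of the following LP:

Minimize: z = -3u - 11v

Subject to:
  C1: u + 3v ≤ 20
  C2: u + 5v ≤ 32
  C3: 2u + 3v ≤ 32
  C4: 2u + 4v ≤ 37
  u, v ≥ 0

Primal min cᵀx s.t. Ax ≤ b, x ≥ 0  →  Dual max −bᵀy s.t. Aᵀy ≥ −c, y ≥ 0.

Maximize: z = -20y1 - 32y2 - 32y3 - 37y4

Subject to:
  y1 + y2 + 2y3 + 2y4 ≥ 3
  3y1 + 5y2 + 3y3 + 4y4 ≥ 11
  y1, y2, y3, y4 ≥ 0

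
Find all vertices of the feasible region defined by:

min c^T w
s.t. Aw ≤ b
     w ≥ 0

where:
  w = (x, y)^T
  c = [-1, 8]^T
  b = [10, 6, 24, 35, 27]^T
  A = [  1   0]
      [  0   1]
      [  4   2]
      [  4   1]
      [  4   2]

(0, 0), (6, 0), (3, 6), (0, 6)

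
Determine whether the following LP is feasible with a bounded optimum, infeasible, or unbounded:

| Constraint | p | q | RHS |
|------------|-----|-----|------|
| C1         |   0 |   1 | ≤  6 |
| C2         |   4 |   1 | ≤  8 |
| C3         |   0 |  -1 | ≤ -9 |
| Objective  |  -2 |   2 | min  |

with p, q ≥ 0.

Infeasible (no feasible solution exists)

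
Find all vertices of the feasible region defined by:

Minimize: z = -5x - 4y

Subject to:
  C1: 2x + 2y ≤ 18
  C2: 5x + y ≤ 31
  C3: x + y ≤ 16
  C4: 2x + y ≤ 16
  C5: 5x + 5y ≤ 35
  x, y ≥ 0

(0, 0), (6.2, 0), (6, 1), (0, 7)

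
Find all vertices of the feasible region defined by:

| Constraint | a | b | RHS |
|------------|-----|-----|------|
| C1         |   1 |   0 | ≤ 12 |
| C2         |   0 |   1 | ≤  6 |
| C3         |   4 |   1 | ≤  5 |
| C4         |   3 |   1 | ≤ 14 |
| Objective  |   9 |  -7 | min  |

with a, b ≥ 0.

(0, 0), (1.25, 0), (0, 5)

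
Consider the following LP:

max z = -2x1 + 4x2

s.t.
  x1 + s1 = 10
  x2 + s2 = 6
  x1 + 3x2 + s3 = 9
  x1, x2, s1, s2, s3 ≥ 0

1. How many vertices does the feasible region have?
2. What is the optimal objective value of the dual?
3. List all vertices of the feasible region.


1. 3
2. 12
3. (0, 0), (9, 0), (0, 3)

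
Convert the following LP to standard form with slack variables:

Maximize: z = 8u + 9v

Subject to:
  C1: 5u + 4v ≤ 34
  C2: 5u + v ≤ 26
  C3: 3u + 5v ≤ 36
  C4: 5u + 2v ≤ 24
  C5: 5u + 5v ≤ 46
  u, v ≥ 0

max z = 8u + 9v

s.t.
  5u + 4v + s1 = 34
  5u + v + s2 = 26
  3u + 5v + s3 = 36
  5u + 2v + s4 = 24
  5u + 5v + s5 = 46
  u, v, s1, s2, s3, s4, s5 ≥ 0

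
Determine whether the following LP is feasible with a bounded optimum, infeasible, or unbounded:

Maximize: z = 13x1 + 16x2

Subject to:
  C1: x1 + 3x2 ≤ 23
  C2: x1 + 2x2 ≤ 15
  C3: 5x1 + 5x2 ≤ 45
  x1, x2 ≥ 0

Feasible with a bounded optimal solution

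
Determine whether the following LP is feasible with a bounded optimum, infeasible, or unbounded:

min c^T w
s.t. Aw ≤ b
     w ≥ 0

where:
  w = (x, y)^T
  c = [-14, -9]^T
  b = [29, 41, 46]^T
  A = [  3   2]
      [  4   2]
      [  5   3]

Feasible with a bounded optimal solution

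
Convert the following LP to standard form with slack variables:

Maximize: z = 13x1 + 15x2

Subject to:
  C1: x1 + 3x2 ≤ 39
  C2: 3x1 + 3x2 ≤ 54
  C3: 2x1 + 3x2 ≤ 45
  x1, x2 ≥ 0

max z = 13x1 + 15x2

s.t.
  x1 + 3x2 + s1 = 39
  3x1 + 3x2 + s2 = 54
  2x1 + 3x2 + s3 = 45
  x1, x2, s1, s2, s3 ≥ 0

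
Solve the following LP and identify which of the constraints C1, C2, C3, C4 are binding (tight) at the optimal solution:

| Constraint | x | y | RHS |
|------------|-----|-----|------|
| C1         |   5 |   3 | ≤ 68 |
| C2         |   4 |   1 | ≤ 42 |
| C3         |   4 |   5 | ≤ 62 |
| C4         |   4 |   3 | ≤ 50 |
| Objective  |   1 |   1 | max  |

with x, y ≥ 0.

At x = 8, y = 6, compute slack b - a·x for each constraint:
  C1: 68 − 58 = 10  (slack)
  C2: 42 − 38 = 4  (slack)
  C3: 62 − 62 = 0  (binding)
  C4: 50 − 50 = 0  (binding)

Optimal: x = 8, y = 6
Binding: C3, C4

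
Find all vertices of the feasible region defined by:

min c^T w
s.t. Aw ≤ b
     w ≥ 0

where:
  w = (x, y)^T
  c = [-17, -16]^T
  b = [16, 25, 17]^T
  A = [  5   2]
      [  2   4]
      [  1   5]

(0, 0), (3.2, 0), (2, 3), (0, 3.4)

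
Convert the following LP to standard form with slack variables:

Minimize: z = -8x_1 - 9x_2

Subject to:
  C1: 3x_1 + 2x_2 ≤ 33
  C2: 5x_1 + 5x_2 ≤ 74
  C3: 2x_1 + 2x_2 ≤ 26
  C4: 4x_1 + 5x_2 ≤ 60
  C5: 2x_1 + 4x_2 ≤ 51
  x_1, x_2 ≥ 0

min z = -8x_1 - 9x_2

s.t.
  3x_1 + 2x_2 + s1 = 33
  5x_1 + 5x_2 + s2 = 74
  2x_1 + 2x_2 + s3 = 26
  4x_1 + 5x_2 + s4 = 60
  2x_1 + 4x_2 + s5 = 51
  x_1, x_2, s1, s2, s3, s4, s5 ≥ 0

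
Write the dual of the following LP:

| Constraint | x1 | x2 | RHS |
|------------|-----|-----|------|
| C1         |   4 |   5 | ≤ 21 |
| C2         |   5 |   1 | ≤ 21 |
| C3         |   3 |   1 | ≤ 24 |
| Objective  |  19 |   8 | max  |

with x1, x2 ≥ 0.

Primal max cᵀx s.t. Ax ≤ b, x ≥ 0  →  Dual min bᵀy s.t. Aᵀy ≥ c, y ≥ 0.

Minimize: z = 21y1 + 21y2 + 24y3

Subject to:
  4y1 + 5y2 + 3y3 ≥ 19
  5y1 + y2 + y3 ≥ 8
  y1, y2, y3 ≥ 0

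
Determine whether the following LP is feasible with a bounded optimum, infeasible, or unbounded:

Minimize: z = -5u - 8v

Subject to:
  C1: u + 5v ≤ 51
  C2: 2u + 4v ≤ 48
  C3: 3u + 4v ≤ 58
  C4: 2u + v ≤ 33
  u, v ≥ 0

Feasible with a bounded optimal solution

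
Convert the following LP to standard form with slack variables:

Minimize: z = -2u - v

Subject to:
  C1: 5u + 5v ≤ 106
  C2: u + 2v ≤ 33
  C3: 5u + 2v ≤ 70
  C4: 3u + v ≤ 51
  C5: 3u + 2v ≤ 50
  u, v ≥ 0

min z = -2u - v

s.t.
  5u + 5v + s1 = 106
  u + 2v + s2 = 33
  5u + 2v + s3 = 70
  3u + v + s4 = 51
  3u + 2v + s5 = 50
  u, v, s1, s2, s3, s4, s5 ≥ 0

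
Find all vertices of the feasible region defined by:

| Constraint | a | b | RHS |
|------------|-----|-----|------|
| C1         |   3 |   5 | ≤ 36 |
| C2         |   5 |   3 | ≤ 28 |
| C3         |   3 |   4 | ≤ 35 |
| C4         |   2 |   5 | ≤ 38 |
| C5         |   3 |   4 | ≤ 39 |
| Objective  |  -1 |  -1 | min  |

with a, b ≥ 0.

(0, 0), (5.6, 0), (2, 6), (0, 7.2)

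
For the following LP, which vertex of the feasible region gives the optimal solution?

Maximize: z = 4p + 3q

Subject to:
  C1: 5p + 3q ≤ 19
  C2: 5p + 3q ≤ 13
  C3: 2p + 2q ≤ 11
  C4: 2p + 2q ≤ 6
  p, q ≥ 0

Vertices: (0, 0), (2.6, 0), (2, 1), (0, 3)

Evaluate the objective at each vertex of the feasible region:
  z(0, 0) = 0
  z(2.6, 0) = 10.4
  z(2, 1) = 11  ←
  z(0, 3) = 9
The maximum is at p = 2, q = 1.

(2, 1)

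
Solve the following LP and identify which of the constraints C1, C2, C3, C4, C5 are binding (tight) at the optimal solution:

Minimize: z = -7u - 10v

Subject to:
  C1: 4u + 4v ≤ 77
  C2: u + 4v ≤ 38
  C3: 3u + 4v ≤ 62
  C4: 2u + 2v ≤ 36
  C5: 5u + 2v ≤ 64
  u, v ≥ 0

At u = 10, v = 7, compute slack b - a·x for each constraint:
  C1: 77 − 68 = 9  (slack)
  C2: 38 − 38 = 0  (binding)
  C3: 62 − 58 = 4  (slack)
  C4: 36 − 34 = 2  (slack)
  C5: 64 − 64 = 0  (binding)

Optimal: u = 10, v = 7
Binding: C2, C5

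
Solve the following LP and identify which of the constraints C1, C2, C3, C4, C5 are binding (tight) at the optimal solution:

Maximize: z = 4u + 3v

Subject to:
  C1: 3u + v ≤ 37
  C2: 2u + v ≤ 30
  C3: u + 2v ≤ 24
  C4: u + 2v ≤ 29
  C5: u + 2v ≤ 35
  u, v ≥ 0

At u = 10, v = 7, compute slack b - a·x for each constraint:
  C1: 37 − 37 = 0  (binding)
  C2: 30 − 27 = 3  (slack)
  C3: 24 − 24 = 0  (binding)
  C4: 29 − 24 = 5  (slack)
  C5: 35 − 24 = 11  (slack)

Optimal: u = 10, v = 7
Binding: C1, C3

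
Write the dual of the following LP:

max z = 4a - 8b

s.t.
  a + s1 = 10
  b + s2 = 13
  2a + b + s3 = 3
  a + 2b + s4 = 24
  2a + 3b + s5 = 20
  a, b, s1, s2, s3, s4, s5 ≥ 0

Primal max cᵀx s.t. Ax ≤ b, x ≥ 0  →  Dual min bᵀy s.t. Aᵀy ≥ c, y ≥ 0.

Minimize: z = 10y1 + 13y2 + 3y3 + 24y4 + 20y5

Subject to:
  y1 + 2y3 + y4 + 2y5 ≥ 4
  y2 + y3 + 2y4 + 3y5 ≥ -8
  y1, y2, y3, y4, y5 ≥ 0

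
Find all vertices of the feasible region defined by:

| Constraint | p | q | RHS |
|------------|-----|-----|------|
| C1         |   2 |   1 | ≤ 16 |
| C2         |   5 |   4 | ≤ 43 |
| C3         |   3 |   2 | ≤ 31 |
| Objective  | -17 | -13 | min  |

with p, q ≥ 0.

(0, 0), (8, 0), (7, 2), (0, 10.75)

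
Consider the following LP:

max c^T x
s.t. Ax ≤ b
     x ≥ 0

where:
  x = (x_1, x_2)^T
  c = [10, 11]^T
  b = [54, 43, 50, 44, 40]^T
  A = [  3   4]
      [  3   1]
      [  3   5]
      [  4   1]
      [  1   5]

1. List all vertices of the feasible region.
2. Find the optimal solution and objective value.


1. (0, 0), (11, 0), (10, 4), (5, 7), (0, 8)
2. x_1 = 10, x_2 = 4, z = 144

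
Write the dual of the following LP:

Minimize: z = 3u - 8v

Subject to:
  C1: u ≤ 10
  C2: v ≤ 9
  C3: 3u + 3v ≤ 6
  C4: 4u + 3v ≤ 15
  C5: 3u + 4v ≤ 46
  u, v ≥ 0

Primal min cᵀx s.t. Ax ≤ b, x ≥ 0  →  Dual max −bᵀy s.t. Aᵀy ≥ −c, y ≥ 0.

Maximize: z = -10y1 - 9y2 - 6y3 - 15y4 - 46y5

Subject to:
  y1 + 3y3 + 4y4 + 3y5 ≥ -3
  y2 + 3y3 + 3y4 + 4y5 ≥ 8
  y1, y2, y3, y4, y5 ≥ 0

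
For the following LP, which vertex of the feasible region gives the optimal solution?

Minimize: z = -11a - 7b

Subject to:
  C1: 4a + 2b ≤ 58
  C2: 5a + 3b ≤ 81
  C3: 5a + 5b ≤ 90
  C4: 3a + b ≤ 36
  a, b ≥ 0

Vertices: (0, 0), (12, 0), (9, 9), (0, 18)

Evaluate the objective at each vertex of the feasible region:
  z(0, 0) = 0
  z(12, 0) = -132
  z(9, 9) = -162  ←
  z(0, 18) = -126
The minimum is at a = 9, b = 9.

(9, 9)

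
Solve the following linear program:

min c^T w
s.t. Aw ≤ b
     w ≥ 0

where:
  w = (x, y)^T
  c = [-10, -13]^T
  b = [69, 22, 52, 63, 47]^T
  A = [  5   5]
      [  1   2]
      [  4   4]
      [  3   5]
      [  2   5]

Evaluate the objective at each vertex of the feasible region:
  z(0, 0) = 0
  z(13, 0) = -130
  z(6, 7) = -151  ←
  z(0, 9.4) = -122.2
The minimum is at x = 6, y = 7.

x = 6, y = 7, z = -151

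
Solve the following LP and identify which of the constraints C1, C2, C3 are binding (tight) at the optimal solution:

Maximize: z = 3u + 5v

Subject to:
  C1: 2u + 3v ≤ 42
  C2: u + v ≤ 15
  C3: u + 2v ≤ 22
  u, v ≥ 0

At u = 8, v = 7, compute slack b - a·x for each constraint:
  C1: 42 − 37 = 5  (slack)
  C2: 15 − 15 = 0  (binding)
  C3: 22 − 22 = 0  (binding)

Optimal: u = 8, v = 7
Binding: C2, C3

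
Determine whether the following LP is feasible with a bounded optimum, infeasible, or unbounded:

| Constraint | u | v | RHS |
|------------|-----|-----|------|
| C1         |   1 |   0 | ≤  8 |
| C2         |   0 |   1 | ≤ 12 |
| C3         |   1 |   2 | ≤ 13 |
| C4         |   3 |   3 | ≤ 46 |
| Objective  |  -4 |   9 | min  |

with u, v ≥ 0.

Feasible with a bounded optimal solution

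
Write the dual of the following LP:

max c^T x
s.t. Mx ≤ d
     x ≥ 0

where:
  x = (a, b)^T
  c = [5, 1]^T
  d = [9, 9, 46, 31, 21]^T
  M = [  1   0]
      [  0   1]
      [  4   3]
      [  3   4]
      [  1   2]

Primal max cᵀx s.t. Ax ≤ b, x ≥ 0  →  Dual min bᵀy s.t. Aᵀy ≥ c, y ≥ 0.

Minimize: z = 9y1 + 9y2 + 46y3 + 31y4 + 21y5

Subject to:
  y1 + 4y3 + 3y4 + y5 ≥ 5
  y2 + 3y3 + 4y4 + 2y5 ≥ 1
  y1, y2, y3, y4, y5 ≥ 0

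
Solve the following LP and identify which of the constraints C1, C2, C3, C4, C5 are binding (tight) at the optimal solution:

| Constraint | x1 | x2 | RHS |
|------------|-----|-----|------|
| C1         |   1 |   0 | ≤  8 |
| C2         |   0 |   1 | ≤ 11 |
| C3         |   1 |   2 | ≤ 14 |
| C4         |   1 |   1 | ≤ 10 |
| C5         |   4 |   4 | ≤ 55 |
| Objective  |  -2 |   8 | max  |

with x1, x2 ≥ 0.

At x1 = 0, x2 = 7, compute slack b - a·x for each constraint:
  C1: 8 − 0 = 8  (slack)
  C2: 11 − 7 = 4  (slack)
  C3: 14 − 14 = 0  (binding)
  C4: 10 − 7 = 3  (slack)
  C5: 55 − 28 = 27  (slack)

Optimal: x1 = 0, x2 = 7
Binding: C3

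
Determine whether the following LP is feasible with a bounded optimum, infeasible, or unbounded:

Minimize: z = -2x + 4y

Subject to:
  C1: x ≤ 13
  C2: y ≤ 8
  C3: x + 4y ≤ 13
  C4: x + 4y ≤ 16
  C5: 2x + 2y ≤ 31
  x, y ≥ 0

Feasible with a bounded optimal solution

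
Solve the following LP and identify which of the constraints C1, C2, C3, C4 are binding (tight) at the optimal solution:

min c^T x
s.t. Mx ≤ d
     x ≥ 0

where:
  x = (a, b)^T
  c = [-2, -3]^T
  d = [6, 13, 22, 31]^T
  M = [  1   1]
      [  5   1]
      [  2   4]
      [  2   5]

At a = 1, b = 5, compute slack b - a·x for each constraint:
  C1: 6 − 6 = 0  (binding)
  C2: 13 − 10 = 3  (slack)
  C3: 22 − 22 = 0  (binding)
  C4: 31 − 27 = 4  (slack)

Optimal: a = 1, b = 5
Binding: C1, C3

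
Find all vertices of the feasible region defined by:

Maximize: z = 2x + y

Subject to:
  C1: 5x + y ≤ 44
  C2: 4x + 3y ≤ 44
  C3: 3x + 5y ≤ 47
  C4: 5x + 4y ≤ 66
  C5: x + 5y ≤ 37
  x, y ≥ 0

(0, 0), (8.8, 0), (8, 4), (7.182, 5.091), (5, 6.4), (0, 7.4)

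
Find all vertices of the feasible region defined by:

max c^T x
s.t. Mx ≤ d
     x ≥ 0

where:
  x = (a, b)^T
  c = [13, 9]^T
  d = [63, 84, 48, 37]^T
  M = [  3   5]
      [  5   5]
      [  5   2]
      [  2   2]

(0, 0), (9.6, 0), (6, 9), (0, 12.6)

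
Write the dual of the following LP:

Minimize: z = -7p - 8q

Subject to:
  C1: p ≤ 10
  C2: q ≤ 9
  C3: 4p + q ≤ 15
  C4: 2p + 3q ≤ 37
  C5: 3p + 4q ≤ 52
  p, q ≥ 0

Primal min cᵀx s.t. Ax ≤ b, x ≥ 0  →  Dual max −bᵀy s.t. Aᵀy ≥ −c, y ≥ 0.

Maximize: z = -10y1 - 9y2 - 15y3 - 37y4 - 52y5

Subject to:
  y1 + 4y3 + 2y4 + 3y5 ≥ 7
  y2 + y3 + 3y4 + 4y5 ≥ 8
  y1, y2, y3, y4, y5 ≥ 0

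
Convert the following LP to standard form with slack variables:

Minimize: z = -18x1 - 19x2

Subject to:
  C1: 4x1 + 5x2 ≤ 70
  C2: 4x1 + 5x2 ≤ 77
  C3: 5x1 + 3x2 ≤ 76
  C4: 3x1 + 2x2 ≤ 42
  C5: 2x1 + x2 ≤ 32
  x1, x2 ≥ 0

min z = -18x1 - 19x2

s.t.
  4x1 + 5x2 + s1 = 70
  4x1 + 5x2 + s2 = 77
  5x1 + 3x2 + s3 = 76
  3x1 + 2x2 + s4 = 42
  2x1 + x2 + s5 = 32
  x1, x2, s1, s2, s3, s4, s5 ≥ 0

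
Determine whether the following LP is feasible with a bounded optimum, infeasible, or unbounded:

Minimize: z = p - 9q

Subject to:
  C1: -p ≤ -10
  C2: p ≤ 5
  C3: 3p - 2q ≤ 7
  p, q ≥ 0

Infeasible (no feasible solution exists)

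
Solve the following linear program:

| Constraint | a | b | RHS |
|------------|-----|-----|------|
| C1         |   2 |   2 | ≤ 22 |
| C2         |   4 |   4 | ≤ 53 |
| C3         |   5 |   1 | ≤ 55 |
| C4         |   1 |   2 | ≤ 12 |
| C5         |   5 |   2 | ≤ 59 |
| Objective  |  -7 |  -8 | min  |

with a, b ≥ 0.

Evaluate the objective at each vertex of the feasible region:
  z(0, 0) = 0
  z(11, 0) = -77
  z(10, 1) = -78  ←
  z(0, 6) = -48
The minimum is at a = 10, b = 1.

a = 10, b = 1, z = -78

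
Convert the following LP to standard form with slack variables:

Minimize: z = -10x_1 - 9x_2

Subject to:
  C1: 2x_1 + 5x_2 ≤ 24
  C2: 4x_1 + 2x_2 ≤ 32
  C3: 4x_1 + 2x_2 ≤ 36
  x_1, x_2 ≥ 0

min z = -10x_1 - 9x_2

s.t.
  2x_1 + 5x_2 + s1 = 24
  4x_1 + 2x_2 + s2 = 32
  4x_1 + 2x_2 + s3 = 36
  x_1, x_2, s1, s2, s3 ≥ 0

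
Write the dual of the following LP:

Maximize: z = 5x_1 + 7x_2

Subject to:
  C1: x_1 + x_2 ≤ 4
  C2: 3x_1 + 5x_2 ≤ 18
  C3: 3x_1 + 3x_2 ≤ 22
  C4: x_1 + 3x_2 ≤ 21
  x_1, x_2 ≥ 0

Primal max cᵀx s.t. Ax ≤ b, x ≥ 0  →  Dual min bᵀy s.t. Aᵀy ≥ c, y ≥ 0.

Minimize: z = 4y1 + 18y2 + 22y3 + 21y4

Subject to:
  y1 + 3y2 + 3y3 + y4 ≥ 5
  y1 + 5y2 + 3y3 + 3y4 ≥ 7
  y1, y2, y3, y4 ≥ 0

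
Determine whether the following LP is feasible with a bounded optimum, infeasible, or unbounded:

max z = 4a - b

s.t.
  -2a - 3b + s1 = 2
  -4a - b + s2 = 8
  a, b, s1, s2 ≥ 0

Unbounded (objective can increase without bound)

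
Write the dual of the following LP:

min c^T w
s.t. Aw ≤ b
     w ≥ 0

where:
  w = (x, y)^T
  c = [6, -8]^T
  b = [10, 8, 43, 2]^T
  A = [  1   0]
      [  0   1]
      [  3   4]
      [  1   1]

Primal min cᵀx s.t. Ax ≤ b, x ≥ 0  →  Dual max −bᵀy s.t. Aᵀy ≥ −c, y ≥ 0.

Maximize: z = -10y1 - 8y2 - 43y3 - 2y4

Subject to:
  y1 + 3y3 + y4 ≥ -6
  y2 + 4y3 + y4 ≥ 8
  y1, y2, y3, y4 ≥ 0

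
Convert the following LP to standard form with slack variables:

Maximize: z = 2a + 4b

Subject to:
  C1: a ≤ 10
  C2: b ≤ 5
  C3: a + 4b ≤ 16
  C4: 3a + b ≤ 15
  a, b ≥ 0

max z = 2a + 4b

s.t.
  a + s1 = 10
  b + s2 = 5
  a + 4b + s3 = 16
  3a + b + s4 = 15
  a, b, s1, s2, s3, s4 ≥ 0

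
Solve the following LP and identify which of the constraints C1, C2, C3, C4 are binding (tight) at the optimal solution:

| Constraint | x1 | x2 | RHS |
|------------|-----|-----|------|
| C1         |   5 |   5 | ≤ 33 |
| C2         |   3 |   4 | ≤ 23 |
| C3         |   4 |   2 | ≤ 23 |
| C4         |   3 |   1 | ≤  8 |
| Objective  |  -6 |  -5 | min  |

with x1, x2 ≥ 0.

At x1 = 1, x2 = 5, compute slack b - a·x for each constraint:
  C1: 33 − 30 = 3  (slack)
  C2: 23 − 23 = 0  (binding)
  C3: 23 − 14 = 9  (slack)
  C4: 8 − 8 = 0  (binding)

Optimal: x1 = 1, x2 = 5
Binding: C2, C4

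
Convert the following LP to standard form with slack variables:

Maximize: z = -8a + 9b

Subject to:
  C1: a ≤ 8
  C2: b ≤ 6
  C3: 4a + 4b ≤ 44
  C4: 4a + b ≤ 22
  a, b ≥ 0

max z = -8a + 9b

s.t.
  a + s1 = 8
  b + s2 = 6
  4a + 4b + s3 = 44
  4a + b + s4 = 22
  a, b, s1, s2, s3, s4 ≥ 0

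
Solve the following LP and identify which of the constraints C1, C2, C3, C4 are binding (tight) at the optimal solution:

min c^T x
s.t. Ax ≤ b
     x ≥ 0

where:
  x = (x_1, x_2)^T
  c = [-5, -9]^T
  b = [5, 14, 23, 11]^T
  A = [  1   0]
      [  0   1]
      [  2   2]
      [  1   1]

At x_1 = 0, x_2 = 11, compute slack b - a·x for each constraint:
  C1: 5 − 0 = 5  (slack)
  C2: 14 − 11 = 3  (slack)
  C3: 23 − 22 = 1  (slack)
  C4: 11 − 11 = 0  (binding)

Optimal: x_1 = 0, x_2 = 11
Binding: C4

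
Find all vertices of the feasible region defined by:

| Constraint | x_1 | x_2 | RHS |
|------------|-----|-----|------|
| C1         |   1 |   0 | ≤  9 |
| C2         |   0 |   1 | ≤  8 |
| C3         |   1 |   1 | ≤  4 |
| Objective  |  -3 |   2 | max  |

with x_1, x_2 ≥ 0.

(0, 0), (4, 0), (0, 4)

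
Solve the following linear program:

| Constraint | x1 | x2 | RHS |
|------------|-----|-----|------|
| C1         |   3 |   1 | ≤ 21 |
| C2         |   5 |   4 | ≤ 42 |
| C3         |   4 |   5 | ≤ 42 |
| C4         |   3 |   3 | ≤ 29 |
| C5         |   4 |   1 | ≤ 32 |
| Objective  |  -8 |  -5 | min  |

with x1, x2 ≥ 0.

Evaluate the objective at each vertex of the feasible region:
  z(0, 0) = 0
  z(7, 0) = -56
  z(6, 3) = -63  ←
  z(4.667, 4.667) = -60.67
  z(0, 8.4) = -42
The minimum is at x1 = 6, x2 = 3.

x1 = 6, x2 = 3, z = -63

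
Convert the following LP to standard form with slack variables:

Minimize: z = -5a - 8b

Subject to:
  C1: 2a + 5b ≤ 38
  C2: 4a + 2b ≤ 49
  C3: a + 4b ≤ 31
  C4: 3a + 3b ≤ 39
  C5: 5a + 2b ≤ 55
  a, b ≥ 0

min z = -5a - 8b

s.t.
  2a + 5b + s1 = 38
  4a + 2b + s2 = 49
  a + 4b + s3 = 31
  3a + 3b + s4 = 39
  5a + 2b + s5 = 55
  a, b, s1, s2, s3, s4, s5 ≥ 0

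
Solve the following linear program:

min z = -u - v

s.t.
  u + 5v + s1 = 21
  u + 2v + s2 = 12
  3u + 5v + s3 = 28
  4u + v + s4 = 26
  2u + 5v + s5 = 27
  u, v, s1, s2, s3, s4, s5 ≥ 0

Evaluate the objective at each vertex of the feasible region:
  z(0, 0) = 0
  z(6.5, 0) = -6.5
  z(6, 2) = -8  ←
  z(3.5, 3.5) = -7
  z(0, 4.2) = -4.2
The minimum is at u = 6, v = 2.

u = 6, v = 2, z = -8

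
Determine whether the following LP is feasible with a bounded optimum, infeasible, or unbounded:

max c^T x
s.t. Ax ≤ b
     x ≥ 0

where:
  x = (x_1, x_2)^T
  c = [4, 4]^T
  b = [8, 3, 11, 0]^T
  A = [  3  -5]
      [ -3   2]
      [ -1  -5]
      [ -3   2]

Unbounded (objective can increase without bound)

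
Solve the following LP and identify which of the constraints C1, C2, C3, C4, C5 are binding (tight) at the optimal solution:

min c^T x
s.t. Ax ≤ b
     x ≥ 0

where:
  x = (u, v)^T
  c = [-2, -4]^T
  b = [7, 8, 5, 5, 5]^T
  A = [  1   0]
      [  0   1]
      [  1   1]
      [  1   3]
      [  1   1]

At u = 5, v = 0, compute slack b - a·x for each constraint:
  C1: 7 − 5 = 2  (slack)
  C2: 8 − 0 = 8  (slack)
  C3: 5 − 5 = 0  (binding)
  C4: 5 − 5 = 0  (binding)
  C5: 5 − 5 = 0  (binding)

Optimal: u = 5, v = 0
Binding: C3, C4, C5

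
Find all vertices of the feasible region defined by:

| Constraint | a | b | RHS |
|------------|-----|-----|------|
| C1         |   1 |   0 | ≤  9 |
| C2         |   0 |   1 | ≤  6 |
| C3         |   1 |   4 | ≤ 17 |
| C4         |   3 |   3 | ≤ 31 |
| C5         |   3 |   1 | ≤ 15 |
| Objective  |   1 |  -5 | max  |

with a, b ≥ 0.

(0, 0), (5, 0), (3.909, 3.273), (0, 4.25)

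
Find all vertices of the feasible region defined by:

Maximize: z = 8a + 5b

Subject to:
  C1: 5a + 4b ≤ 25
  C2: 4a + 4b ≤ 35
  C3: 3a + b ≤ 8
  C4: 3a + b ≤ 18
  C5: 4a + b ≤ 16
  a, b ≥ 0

(0, 0), (2.667, 0), (1, 5), (0, 6.25)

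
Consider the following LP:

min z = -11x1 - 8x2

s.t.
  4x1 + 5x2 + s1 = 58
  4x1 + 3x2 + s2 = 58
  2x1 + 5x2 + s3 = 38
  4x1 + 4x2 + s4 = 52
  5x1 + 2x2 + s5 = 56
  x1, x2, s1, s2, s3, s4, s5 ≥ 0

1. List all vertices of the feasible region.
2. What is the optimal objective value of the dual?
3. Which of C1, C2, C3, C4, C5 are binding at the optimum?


1. (0, 0), (11.2, 0), (10, 3), (9, 4), (0, 7.6)
2. -134
3. C4, C5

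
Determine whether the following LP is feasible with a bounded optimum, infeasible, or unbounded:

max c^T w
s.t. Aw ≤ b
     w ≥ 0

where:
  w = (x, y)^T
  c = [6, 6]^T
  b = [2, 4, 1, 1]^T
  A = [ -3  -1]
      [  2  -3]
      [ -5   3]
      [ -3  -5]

Unbounded (objective can increase without bound)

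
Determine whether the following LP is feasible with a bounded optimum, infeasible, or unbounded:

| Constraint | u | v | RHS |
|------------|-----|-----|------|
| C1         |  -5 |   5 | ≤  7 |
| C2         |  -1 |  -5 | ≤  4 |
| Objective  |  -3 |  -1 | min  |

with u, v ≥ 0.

Unbounded (objective can decrease without bound)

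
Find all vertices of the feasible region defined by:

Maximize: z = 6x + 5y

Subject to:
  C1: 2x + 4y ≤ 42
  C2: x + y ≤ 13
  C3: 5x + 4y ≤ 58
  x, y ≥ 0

(0, 0), (11.6, 0), (6, 7), (5, 8), (0, 10.5)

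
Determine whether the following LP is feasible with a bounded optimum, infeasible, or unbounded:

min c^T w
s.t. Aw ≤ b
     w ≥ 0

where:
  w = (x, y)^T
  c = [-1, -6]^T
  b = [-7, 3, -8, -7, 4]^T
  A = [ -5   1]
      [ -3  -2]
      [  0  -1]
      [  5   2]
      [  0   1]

Infeasible (no feasible solution exists)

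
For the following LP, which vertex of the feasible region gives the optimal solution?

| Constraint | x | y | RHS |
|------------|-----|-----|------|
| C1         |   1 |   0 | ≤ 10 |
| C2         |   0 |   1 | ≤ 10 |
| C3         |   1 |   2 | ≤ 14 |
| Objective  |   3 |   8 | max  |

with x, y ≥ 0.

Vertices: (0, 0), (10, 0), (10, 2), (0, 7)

Evaluate the objective at each vertex of the feasible region:
  z(0, 0) = 0
  z(10, 0) = 30
  z(10, 2) = 46
  z(0, 7) = 56  ←
The maximum is at x = 0, y = 7.

(0, 7)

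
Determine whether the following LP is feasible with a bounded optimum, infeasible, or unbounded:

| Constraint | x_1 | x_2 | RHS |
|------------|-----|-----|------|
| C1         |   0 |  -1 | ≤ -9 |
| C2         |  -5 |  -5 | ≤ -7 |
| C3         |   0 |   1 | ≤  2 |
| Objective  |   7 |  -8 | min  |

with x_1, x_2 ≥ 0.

Infeasible (no feasible solution exists)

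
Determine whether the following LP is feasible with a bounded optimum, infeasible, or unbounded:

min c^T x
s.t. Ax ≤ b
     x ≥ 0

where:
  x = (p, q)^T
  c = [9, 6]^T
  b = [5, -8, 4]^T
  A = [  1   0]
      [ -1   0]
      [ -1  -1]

Infeasible (no feasible solution exists)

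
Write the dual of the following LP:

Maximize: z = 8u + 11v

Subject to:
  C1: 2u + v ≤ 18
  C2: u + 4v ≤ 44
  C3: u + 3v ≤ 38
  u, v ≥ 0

Primal max cᵀx s.t. Ax ≤ b, x ≥ 0  →  Dual min bᵀy s.t. Aᵀy ≥ c, y ≥ 0.

Minimize: z = 18y1 + 44y2 + 38y3

Subject to:
  2y1 + y2 + y3 ≥ 8
  y1 + 4y2 + 3y3 ≥ 11
  y1, y2, y3 ≥ 0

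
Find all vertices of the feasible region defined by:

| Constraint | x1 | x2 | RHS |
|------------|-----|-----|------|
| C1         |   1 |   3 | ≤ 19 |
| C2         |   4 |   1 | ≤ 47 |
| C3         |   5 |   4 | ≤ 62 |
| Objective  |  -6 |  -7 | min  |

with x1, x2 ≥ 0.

(0, 0), (11.75, 0), (11.45, 1.182), (10, 3), (0, 6.333)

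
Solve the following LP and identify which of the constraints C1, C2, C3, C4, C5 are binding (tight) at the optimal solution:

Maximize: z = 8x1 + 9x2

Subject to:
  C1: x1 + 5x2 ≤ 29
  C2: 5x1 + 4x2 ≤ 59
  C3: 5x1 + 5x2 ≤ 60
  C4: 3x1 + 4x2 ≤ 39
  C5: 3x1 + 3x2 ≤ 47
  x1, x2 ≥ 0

At x1 = 9, x2 = 3, compute slack b - a·x for each constraint:
  C1: 29 − 24 = 5  (slack)
  C2: 59 − 57 = 2  (slack)
  C3: 60 − 60 = 0  (binding)
  C4: 39 − 39 = 0  (binding)
  C5: 47 − 36 = 11  (slack)

Optimal: x1 = 9, x2 = 3
Binding: C3, C4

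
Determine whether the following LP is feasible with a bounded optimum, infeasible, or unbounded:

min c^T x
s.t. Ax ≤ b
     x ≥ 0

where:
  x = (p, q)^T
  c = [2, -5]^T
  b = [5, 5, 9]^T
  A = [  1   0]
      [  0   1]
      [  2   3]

Feasible with a bounded optimal solution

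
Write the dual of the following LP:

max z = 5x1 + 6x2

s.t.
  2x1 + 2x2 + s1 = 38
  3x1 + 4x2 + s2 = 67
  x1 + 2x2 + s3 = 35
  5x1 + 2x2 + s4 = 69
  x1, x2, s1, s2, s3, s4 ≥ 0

Primal max cᵀx s.t. Ax ≤ b, x ≥ 0  →  Dual min bᵀy s.t. Aᵀy ≥ c, y ≥ 0.

Minimize: z = 38y1 + 67y2 + 35y3 + 69y4

Subject to:
  2y1 + 3y2 + y3 + 5y4 ≥ 5
  2y1 + 4y2 + 2y3 + 2y4 ≥ 6
  y1, y2, y3, y4 ≥ 0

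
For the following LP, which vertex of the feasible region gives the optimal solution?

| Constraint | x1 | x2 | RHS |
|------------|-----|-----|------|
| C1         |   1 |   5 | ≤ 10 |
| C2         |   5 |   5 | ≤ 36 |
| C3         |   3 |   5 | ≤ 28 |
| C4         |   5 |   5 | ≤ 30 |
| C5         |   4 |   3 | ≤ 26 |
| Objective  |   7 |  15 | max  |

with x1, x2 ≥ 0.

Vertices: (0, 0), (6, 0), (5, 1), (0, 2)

Evaluate the objective at each vertex of the feasible region:
  z(0, 0) = 0
  z(6, 0) = 42
  z(5, 1) = 50  ←
  z(0, 2) = 30
The maximum is at x1 = 5, x2 = 1.

(5, 1)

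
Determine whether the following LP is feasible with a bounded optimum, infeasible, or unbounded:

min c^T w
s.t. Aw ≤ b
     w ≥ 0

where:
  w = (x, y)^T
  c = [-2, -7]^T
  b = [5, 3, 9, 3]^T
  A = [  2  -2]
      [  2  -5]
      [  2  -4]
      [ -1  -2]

Unbounded (objective can decrease without bound)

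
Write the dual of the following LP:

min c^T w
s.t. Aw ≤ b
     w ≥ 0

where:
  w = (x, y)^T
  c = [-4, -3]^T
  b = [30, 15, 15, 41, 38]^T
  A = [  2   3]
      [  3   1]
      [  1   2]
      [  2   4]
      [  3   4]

Primal min cᵀx s.t. Ax ≤ b, x ≥ 0  →  Dual max −bᵀy s.t. Aᵀy ≥ −c, y ≥ 0.

Maximize: z = -30y1 - 15y2 - 15y3 - 41y4 - 38y5

Subject to:
  2y1 + 3y2 + y3 + 2y4 + 3y5 ≥ 4
  3y1 + y2 + 2y3 + 4y4 + 4y5 ≥ 3
  y1, y2, y3, y4, y5 ≥ 0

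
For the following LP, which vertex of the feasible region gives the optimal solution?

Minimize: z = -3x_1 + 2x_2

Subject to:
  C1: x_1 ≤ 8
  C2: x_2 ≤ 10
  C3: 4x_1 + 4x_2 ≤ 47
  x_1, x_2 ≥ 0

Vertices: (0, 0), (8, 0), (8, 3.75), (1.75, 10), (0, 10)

Evaluate the objective at each vertex of the feasible region:
  z(0, 0) = 0
  z(8, 0) = -24  ←
  z(8, 3.75) = -16.5
  z(1.75, 10) = 14.75
  z(0, 10) = 20
The minimum is at x_1 = 8, x_2 = 0.

(8, 0)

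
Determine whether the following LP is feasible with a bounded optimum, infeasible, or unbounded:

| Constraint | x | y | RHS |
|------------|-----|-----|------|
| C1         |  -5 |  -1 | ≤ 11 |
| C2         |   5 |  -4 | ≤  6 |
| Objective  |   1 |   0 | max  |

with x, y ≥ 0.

Unbounded (objective can increase without bound)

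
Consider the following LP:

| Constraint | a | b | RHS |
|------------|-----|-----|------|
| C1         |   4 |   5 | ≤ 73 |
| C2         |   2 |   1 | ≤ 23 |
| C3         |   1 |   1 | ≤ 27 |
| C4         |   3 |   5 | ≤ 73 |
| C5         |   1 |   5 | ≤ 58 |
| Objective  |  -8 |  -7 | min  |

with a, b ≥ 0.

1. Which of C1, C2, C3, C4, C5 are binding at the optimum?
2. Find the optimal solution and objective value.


1. C1, C2
2. a = 7, b = 9, z = -119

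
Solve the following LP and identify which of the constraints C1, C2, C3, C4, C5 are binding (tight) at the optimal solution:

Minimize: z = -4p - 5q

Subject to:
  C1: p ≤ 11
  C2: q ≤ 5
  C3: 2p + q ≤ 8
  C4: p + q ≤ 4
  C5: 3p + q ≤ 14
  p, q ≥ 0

At p = 0, q = 4, compute slack b - a·x for each constraint:
  C1: 11 − 0 = 11  (slack)
  C2: 5 − 4 = 1  (slack)
  C3: 8 − 4 = 4  (slack)
  C4: 4 − 4 = 0  (binding)
  C5: 14 − 4 = 10  (slack)

Optimal: p = 0, q = 4
Binding: C4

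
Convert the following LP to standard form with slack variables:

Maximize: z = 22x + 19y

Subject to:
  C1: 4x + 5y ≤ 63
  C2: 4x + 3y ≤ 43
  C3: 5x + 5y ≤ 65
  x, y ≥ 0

max z = 22x + 19y

s.t.
  4x + 5y + s1 = 63
  4x + 3y + s2 = 43
  5x + 5y + s3 = 65
  x, y, s1, s2, s3 ≥ 0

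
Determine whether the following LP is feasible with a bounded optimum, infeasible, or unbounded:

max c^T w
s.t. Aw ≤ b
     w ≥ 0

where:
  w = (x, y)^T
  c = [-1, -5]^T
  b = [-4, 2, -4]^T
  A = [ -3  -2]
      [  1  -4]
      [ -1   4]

Infeasible (no feasible solution exists)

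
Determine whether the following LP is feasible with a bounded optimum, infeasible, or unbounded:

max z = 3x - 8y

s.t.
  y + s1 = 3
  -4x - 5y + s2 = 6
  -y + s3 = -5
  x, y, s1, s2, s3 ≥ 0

Infeasible (no feasible solution exists)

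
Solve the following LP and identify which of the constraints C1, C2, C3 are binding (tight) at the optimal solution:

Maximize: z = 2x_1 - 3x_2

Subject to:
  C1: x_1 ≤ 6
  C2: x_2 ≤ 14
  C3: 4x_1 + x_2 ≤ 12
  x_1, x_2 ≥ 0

At x_1 = 3, x_2 = 0, compute slack b - a·x for each constraint:
  C1: 6 − 3 = 3  (slack)
  C2: 14 − 0 = 14  (slack)
  C3: 12 − 12 = 0  (binding)

Optimal: x_1 = 3, x_2 = 0
Binding: C3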